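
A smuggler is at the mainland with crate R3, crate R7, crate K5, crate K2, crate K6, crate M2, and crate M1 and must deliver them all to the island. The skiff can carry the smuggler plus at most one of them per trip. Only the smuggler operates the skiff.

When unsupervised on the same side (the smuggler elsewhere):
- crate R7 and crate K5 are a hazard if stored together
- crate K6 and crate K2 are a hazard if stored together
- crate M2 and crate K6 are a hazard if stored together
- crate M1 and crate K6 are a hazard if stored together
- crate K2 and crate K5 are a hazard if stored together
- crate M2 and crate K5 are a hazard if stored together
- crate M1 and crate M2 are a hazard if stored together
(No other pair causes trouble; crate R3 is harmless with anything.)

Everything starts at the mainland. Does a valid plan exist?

No

Whatever the first load, the items left behind include a forbidden pair without the smuggler. No opening move is safe, so no plan exists.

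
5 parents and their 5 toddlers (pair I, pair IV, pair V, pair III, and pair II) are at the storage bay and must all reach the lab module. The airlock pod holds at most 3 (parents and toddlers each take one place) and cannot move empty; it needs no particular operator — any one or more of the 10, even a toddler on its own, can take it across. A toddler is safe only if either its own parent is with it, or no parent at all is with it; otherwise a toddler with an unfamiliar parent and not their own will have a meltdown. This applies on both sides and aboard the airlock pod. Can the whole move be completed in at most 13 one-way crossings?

Yes — this plan uses 11 crossings (≤ 13):
1. parent I and toddler I cross → the lab module.
2. parent I crosses ← the storage bay.
3. toddler III, toddler IV, and toddler V cross → the lab module.
4. toddler I crosses ← the storage bay.
5. parent III, parent IV, and parent V cross → the lab module.
6. parent IV and toddler IV cross ← the storage bay.
7. parent I, parent II, and parent IV cross → the lab module.
8. toddler V crosses ← the storage bay.
9. toddler I and toddler IV cross → the lab module.
10. toddler I crosses ← the storage bay.
11. toddler I, toddler II, and toddler V cross → the lab module.

Yes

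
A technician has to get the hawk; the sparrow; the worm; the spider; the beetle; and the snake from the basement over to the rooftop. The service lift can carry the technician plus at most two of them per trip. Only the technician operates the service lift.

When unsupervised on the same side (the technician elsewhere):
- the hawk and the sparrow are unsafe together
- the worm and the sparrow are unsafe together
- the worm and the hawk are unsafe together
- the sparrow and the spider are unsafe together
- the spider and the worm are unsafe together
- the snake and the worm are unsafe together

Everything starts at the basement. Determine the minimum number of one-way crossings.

Counting alone: the technician can take at most 2 across per trip to the rooftop, so moving all 6 needs at least 3 loaded trips out, with a return between consecutive ones — at least 5 crossings.
The safety rule pushes this higher. Following every safe sequence of crossings, the most of the 6 that can be at the rooftop as the service lift arrives there on crossings 5, 7 is 4, 5 respectively — never all 6.
So no plan with fewer than 9 crossings exists, and this one achieves 9:
1. Technician goes to the rooftop with the sparrow and the worm.
2. Technician goes back to the basement with the sparrow.
3. Technician goes to the rooftop with the hawk and the spider.
4. Technician goes back to the basement with the worm.
5. Technician goes to the rooftop with the snake and the sparrow.
6. Technician goes back to the basement with the sparrow.
7. Technician goes to the rooftop with the beetle and the sparrow.
8. Technician goes back to the basement with the sparrow.
9. Technician goes to the rooftop with the sparrow and the worm.

9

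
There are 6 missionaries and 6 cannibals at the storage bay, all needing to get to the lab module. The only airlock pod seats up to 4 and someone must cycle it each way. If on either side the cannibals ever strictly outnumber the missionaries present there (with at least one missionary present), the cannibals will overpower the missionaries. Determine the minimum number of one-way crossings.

9

Counting alone: each trip to the lab module takes at most 4 across and each return brings at least 1 back, so after t trips out (and t−1 returns) at most 4t − (t−1) of the 12 are across; that first reaches 12 at t = 4, so at least 7 crossings are needed.
The safety rule pushes this higher. Following every safe sequence of crossings, the most of the 12 that can be at the lab module as the airlock pod arrives there on crossing 7 is 11 — never all 12.
So no plan with fewer than 9 crossings exists, and this one achieves 9:
1. 2 cannibals → the lab module.  (the storage bay: 6M 4C; the lab module: 0M 2C)
2. 1 cannibal ← the storage bay.  (the storage bay: 6M 5C; the lab module: 0M 1C)
3. 4 cannibals → the lab module.  (the storage bay: 6M 1C; the lab module: 0M 5C)
4. 1 cannibal ← the storage bay.  (the storage bay: 6M 2C; the lab module: 0M 4C)
5. 4 missionaries → the lab module.  (the storage bay: 2M 2C; the lab module: 4M 4C)
6. 1 missionary and 1 cannibal ← the storage bay.  (the storage bay: 3M 3C; the lab module: 3M 3C)
7. 2 missionaries and 2 cannibals → the lab module.  (the storage bay: 1M 1C; the lab module: 5M 5C)
8. 1 missionary and 1 cannibal ← the storage bay.  (the storage bay: 2M 2C; the lab module: 4M 4C)
9. 2 missionaries and 2 cannibals → the lab module.  (the storage bay: 0M 0C; the lab module: 6M 6C)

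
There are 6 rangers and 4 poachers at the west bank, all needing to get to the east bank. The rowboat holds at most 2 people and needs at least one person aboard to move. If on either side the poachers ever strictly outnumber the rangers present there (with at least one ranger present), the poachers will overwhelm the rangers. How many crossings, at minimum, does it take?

Counting alone: each trip to the east bank takes at most 2 across and each return brings at least 1 back, so after t trips out (and t−1 returns) at most 2t − (t−1) of the 10 are across; that first reaches 10 at t = 9, so at least 17 crossings are needed.
The plan below uses exactly 17 crossings, so it is optimal:
1. 2 poachers → the east bank.  (the west bank: 6R 2P; the east bank: 0R 2P)
2. 1 poacher ← the west bank.  (the west bank: 6R 3P; the east bank: 0R 1P)
3. 2 poachers → the east bank.  (the west bank: 6R 1P; the east bank: 0R 3P)
4. 1 poacher ← the west bank.  (the west bank: 6R 2P; the east bank: 0R 2P)
5. 2 rangers → the east bank.  (the west bank: 4R 2P; the east bank: 2R 2P)
6. 1 poacher ← the west bank.  (the west bank: 4R 3P; the east bank: 2R 1P)
7. 1 ranger and 1 poacher → the east bank.  (the west bank: 3R 2P; the east bank: 3R 2P)
8. 1 poacher ← the west bank.  (the west bank: 3R 3P; the east bank: 3R 1P)
9. 2 poachers → the east bank.  (the west bank: 3R 1P; the east bank: 3R 3P)
10. 1 poacher ← the west bank.  (the west bank: 3R 2P; the east bank: 3R 2P)
11. 1 ranger and 1 poacher → the east bank.  (the west bank: 2R 1P; the east bank: 4R 3P)
12. 1 poacher ← the west bank.  (the west bank: 2R 2P; the east bank: 4R 2P)
13. 2 poachers → the east bank.  (the west bank: 2R 0P; the east bank: 4R 4P)
14. 1 poacher ← the west bank.  (the west bank: 2R 1P; the east bank: 4R 3P)
15. 1 ranger and 1 poacher → the east bank.  (the west bank: 1R 0P; the east bank: 5R 4P)
16. 1 poacher ← the west bank.  (the west bank: 1R 1P; the east bank: 5R 3P)
17. 1 ranger and 1 poacher → the east bank.  (the west bank: 0R 0P; the east bank: 6R 4P)

17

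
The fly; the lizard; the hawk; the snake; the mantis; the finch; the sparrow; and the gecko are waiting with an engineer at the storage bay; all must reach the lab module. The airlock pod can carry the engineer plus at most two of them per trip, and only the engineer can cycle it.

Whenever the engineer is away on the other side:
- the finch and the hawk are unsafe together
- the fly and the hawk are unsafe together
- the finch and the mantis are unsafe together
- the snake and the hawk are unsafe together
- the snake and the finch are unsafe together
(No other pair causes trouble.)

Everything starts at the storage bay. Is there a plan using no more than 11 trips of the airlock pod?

No

Counting alone: the engineer can take at most 2 across per trip to the lab module, so moving all 8 needs at least 4 loaded trips out, with a return between consecutive ones — at least 7 crossings.
The safety rule pushes this higher. Following every safe sequence of crossings, the most of the 8 that can be at the lab module as the airlock pod arrives there on crossings 7, 9, 11 is 5, 6, 7 respectively — never all 8.
So the move cannot be finished within 11 crossings. (The shortest complete plan takes 13:)
1. Engineer goes to the lab module with the finch and the hawk.
2. Engineer goes back to the storage bay with the hawk.
3. Engineer goes to the lab module with the fly and the hawk.
4. Engineer goes back to the storage bay with the hawk.
5. Engineer goes to the lab module with the hawk and the lizard.
6. Engineer goes back to the storage bay with the hawk.
7. Engineer goes to the lab module with the hawk and the sparrow.
8. Engineer goes back to the storage bay with the hawk.
9. Engineer goes to the lab module with the gecko and the hawk.
10. Engineer goes back to the storage bay with the hawk.
11. Engineer goes to the lab module with the mantis and the snake.
12. Engineer goes back to the storage bay with the finch.
13. Engineer goes to the lab module with the finch and the hawk.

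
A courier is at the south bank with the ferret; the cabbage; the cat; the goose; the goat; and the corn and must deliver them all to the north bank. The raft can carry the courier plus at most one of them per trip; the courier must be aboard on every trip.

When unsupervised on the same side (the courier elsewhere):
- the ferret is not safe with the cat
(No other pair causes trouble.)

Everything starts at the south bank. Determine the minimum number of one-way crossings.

11

Counting alone: the courier can take at most 1 across per trip to the north bank, so moving all 6 needs at least 6 loaded trips out, with a return between consecutive ones — at least 11 crossings.
The plan below uses exactly 11 crossings, so it is optimal:
1. Courier goes to the north bank with the ferret.  [the south bank: the cabbage, the cat, the corn, the goat, the goose | the north bank: the ferret]
2. Courier goes back to the south bank alone.  [the south bank: the cabbage, the cat, the corn, the goat, the goose | the north bank: the ferret]
3. Courier goes to the north bank with the cabbage.  [the south bank: the cat, the corn, the goat, the goose | the north bank: the cabbage, the ferret]
4. Courier goes back to the south bank alone.  [the south bank: the cat, the corn, the goat, the goose | the north bank: the cabbage, the ferret]
5. Courier goes to the north bank with the goose.  [the south bank: the cat, the corn, the goat | the north bank: the cabbage, the ferret, the goose]
6. Courier goes back to the south bank alone.  [the south bank: the cat, the corn, the goat | the north bank: the cabbage, the ferret, the goose]
7. Courier goes to the north bank with the goat.  [the south bank: the cat, the corn | the north bank: the cabbage, the ferret, the goat, the goose]
8. Courier goes back to the south bank alone.  [the south bank: the cat, the corn | the north bank: the cabbage, the ferret, the goat, the goose]
9. Courier goes to the north bank with the corn.  [the south bank: the cat | the north bank: the cabbage, the corn, the ferret, the goat, the goose]
10. Courier goes back to the south bank alone.  [the south bank: the cat | the north bank: the cabbage, the corn, the ferret, the goat, the goose]
11. Courier goes to the north bank with the cat.  [the south bank: — | the north bank: the cabbage, the cat, the corn, the ferret, the goat, the goose]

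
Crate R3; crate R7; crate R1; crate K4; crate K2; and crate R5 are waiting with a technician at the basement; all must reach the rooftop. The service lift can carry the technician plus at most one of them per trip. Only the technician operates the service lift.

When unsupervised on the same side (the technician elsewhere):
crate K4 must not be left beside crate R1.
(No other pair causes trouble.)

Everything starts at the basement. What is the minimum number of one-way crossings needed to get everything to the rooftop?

11

Counting alone: the technician can take at most 1 across per trip to the rooftop, so moving all 6 needs at least 6 loaded trips out, with a return between consecutive ones — at least 11 crossings.
The plan below uses exactly 11 crossings, so it is optimal:
1. Technician goes to the rooftop with crate R1.  [the basement: crate K2, crate K4, crate R3, crate R5, crate R7 | the rooftop: crate R1]
2. Technician goes back to the basement alone.  [the basement: crate K2, crate K4, crate R3, crate R5, crate R7 | the rooftop: crate R1]
3. Technician goes to the rooftop with crate R3.  [the basement: crate K2, crate K4, crate R5, crate R7 | the rooftop: crate R1, crate R3]
4. Technician goes back to the basement alone.  [the basement: crate K2, crate K4, crate R5, crate R7 | the rooftop: crate R1, crate R3]
5. Technician goes to the rooftop with crate R7.  [the basement: crate K2, crate K4, crate R5 | the rooftop: crate R1, crate R3, crate R7]
6. Technician goes back to the basement alone.  [the basement: crate K2, crate K4, crate R5 | the rooftop: crate R1, crate R3, crate R7]
7. Technician goes to the rooftop with crate K2.  [the basement: crate K4, crate R5 | the rooftop: crate K2, crate R1, crate R3, crate R7]
8. Technician goes back to the basement alone.  [the basement: crate K4, crate R5 | the rooftop: crate K2, crate R1, crate R3, crate R7]
9. Technician goes to the rooftop with crate R5.  [the basement: crate K4 | the rooftop: crate K2, crate R1, crate R3, crate R5, crate R7]
10. Technician goes back to the basement alone.  [the basement: crate K4 | the rooftop: crate K2, crate R1, crate R3, crate R5, crate R7]
11. Technician goes to the rooftop with crate K4.  [the basement: — | the rooftop: crate K2, crate K4, crate R1, crate R3, crate R5, crate R7]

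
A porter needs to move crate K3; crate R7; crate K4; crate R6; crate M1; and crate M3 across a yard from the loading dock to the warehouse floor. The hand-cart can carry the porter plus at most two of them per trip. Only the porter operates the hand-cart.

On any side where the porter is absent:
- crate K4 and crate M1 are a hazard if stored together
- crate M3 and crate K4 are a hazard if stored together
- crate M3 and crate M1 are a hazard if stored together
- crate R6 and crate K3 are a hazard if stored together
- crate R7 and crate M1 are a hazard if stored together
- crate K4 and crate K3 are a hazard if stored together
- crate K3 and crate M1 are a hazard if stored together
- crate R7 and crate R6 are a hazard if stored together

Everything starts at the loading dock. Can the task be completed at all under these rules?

No

Whatever the first load, the items left behind include a forbidden pair without the porter. No opening move is safe, so no plan exists.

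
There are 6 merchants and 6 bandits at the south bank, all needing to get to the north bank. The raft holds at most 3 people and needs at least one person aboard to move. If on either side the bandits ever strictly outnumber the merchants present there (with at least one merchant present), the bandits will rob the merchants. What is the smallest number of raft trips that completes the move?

Following every safe sequence of crossings from the start, the most of the 12 that can be at the north bank as the raft arrives there on crossings 1, 3, 5 is 3, 5, 6 respectively; the best ever achieved is 6 of 12.
From crossing 7 on, no configuration arises that was not already reachable earlier: only 17 distinct safe configurations (who is on which side, and where the raft is) can ever be reached, none of them has everyone across, and every continuation just revisits them. They are: 0 merchants + 0 bandits across (raft back at the start); 0 merchants + 1 bandit across (raft there); 0 merchants + 1 bandit across (raft back at the start); 0 merchants + 2 bandits across (raft there); 0 merchants + 2 bandits across (raft back at the start); 0 merchants + 3 bandits across (raft there); 0 merchants + 3 bandits across (raft back at the start); 0 merchants + 4 bandits across (raft there); 0 merchants + 4 bandits across (raft back at the start); 0 merchants + 5 bandits across (raft there); 0 merchants + 5 bandits across (raft back at the start); 0 merchants + 6 bandits across (raft there); 1 merchant + 1 bandit across (raft there); 1 merchant + 1 bandit across (raft back at the start); 2 merchants + 2 bandits across (raft there); 2 merchants + 2 bandits across (raft back at the start); 3 merchants + 3 bandits across (raft there). So no valid plan exists.

impossible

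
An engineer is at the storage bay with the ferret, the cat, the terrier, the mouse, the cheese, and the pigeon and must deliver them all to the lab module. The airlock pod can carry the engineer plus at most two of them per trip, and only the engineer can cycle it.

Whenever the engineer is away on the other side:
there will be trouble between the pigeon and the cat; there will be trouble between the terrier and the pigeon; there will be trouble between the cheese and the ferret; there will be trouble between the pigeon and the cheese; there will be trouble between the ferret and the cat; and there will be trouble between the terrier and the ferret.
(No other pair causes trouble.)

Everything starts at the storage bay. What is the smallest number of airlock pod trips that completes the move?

7

Counting alone: the engineer can take at most 2 across per trip to the lab module, so moving all 6 needs at least 3 loaded trips out, with a return between consecutive ones — at least 5 crossings.
The safety rule pushes this higher. Following every safe sequence of crossings, the most of the 6 that can be at the lab module as the airlock pod arrives there on crossing 5 is 5 — never all 6.
So no plan with fewer than 7 crossings exists, and this one achieves 7:
1. Engineer goes to the lab module with the ferret and the pigeon.
2. Engineer goes back to the storage bay alone.
3. Engineer goes to the lab module with the cat and the terrier.
4. Engineer goes back to the storage bay with the ferret and the pigeon.
5. Engineer goes to the lab module with the cheese and the mouse.
6. Engineer goes back to the storage bay alone.
7. Engineer goes to the lab module with the ferret and the pigeon.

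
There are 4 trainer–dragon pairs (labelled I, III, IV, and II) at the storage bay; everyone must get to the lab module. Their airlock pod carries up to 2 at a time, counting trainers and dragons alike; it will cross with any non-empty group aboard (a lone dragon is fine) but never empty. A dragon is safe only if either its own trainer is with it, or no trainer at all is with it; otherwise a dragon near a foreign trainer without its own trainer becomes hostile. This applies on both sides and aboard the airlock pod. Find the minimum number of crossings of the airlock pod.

impossible

Following every safe sequence of crossings from the start, the most of the 8 that can be at the lab module as the airlock pod arrives there on crossings 1, 3, 5 is 2, 3, 4 respectively; the best ever achieved is 4 of 8.
From crossing 7 on, no configuration arises that was not already reachable earlier: only 44 distinct safe configurations (who is on which side, and where the airlock pod is) can ever be reached, none of them has everyone across, and every continuation just revisits them. So no valid plan exists.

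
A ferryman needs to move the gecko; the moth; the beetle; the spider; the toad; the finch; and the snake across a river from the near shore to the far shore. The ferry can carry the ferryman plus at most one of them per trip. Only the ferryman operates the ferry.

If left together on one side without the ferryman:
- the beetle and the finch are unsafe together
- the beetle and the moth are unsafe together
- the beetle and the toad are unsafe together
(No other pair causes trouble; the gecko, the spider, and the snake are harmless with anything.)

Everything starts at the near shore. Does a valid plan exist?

No

Following every safe sequence of crossings from the start, the most of the 7 that can be at the far shore as the ferry arrives there on crossings 1, 3, 5, 7, 9 is 1, 2, 3, 4, 5 respectively; the best ever achieved is 5 of 7.
From crossing 11 on, no configuration arises that was not already reachable earlier: only 72 distinct safe configurations (who is on which side, and where the ferry is) can ever be reached, none of them has everyone across, and every continuation just revisits them. So no valid plan exists.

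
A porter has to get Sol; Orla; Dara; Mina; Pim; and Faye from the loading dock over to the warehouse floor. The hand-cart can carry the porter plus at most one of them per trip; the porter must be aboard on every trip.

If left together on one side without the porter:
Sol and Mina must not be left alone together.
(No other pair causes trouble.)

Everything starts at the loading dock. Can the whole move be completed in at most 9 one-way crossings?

Counting alone: the porter can take at most 1 across per trip to the warehouse floor, so moving all 6 needs at least 6 loaded trips out, with a return between consecutive ones — at least 11 crossings.
Since 9 < 11, 9 crossings cannot be enough. (The shortest complete plan in fact takes 11:)
1. Porter goes to the warehouse floor with Sol.
2. Porter goes back to the loading dock alone.
3. Porter goes to the warehouse floor with Orla.
4. Porter goes back to the loading dock alone.
5. Porter goes to the warehouse floor with Dara.
6. Porter goes back to the loading dock alone.
7. Porter goes to the warehouse floor with Pim.
8. Porter goes back to the loading dock alone.
9. Porter goes to the warehouse floor with Faye.
10. Porter goes back to the loading dock alone.
11. Porter goes to the warehouse floor with Mina.

No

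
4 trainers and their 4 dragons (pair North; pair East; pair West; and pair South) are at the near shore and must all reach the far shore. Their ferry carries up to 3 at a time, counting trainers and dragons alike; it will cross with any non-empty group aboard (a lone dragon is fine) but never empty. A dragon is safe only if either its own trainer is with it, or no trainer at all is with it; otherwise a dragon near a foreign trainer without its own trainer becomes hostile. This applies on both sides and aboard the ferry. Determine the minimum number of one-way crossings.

Counting alone: each trip to the far shore takes at most 3 across and each return brings at least 1 back, so after t trips out (and t−1 returns) at most 3t − (t−1) of the 8 are across; that first reaches 8 at t = 4, so at least 7 crossings are needed.
The safety rule pushes this higher. Following every safe sequence of crossings, the most of the 8 that can be at the far shore as the ferry arrives there on crossing 7 is 7 — never all 8.
So no plan with fewer than 9 crossings exists, and this one achieves 9:
1. dragon North and trainer North cross → the far shore.
2. trainer North crosses ← the near shore.
3. dragon East, trainer East, and trainer North cross → the far shore.
4. dragon North and trainer North cross ← the near shore.
5. trainer North, trainer South, and trainer West cross → the far shore.
6. dragon East crosses ← the near shore.
7. dragon East and dragon North cross → the far shore.
8. dragon North crosses ← the near shore.
9. dragon North, dragon South, and dragon West cross → the far shore.

9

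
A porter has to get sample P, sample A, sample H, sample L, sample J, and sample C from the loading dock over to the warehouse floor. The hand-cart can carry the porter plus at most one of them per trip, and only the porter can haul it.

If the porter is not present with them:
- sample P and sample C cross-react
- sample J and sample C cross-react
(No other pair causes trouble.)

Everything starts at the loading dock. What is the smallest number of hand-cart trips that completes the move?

13

Counting alone: the porter can take at most 1 across per trip to the warehouse floor, so moving all 6 needs at least 6 loaded trips out, with a return between consecutive ones — at least 11 crossings.
The safety rule pushes this higher. Following every safe sequence of crossings, the most of the 6 that can be at the warehouse floor as the hand-cart arrives there on crossing 11 is 5 — never all 6.
So no plan with fewer than 13 crossings exists, and this one achieves 13:
1. Porter goes to the warehouse floor with sample C.  [the loading dock: sample A, sample H, sample J, sample L, sample P | the warehouse floor: sample C]
2. Porter goes back to the loading dock alone.  [the loading dock: sample A, sample H, sample J, sample L, sample P | the warehouse floor: sample C]
3. Porter goes to the warehouse floor with sample P.  [the loading dock: sample A, sample H, sample J, sample L | the warehouse floor: sample C, sample P]
4. Porter goes back to the loading dock with sample C.  [the loading dock: sample A, sample C, sample H, sample J, sample L | the warehouse floor: sample P]
5. Porter goes to the warehouse floor with sample J.  [the loading dock: sample A, sample C, sample H, sample L | the warehouse floor: sample J, sample P]
6. Porter goes back to the loading dock alone.  [the loading dock: sample A, sample C, sample H, sample L | the warehouse floor: sample J, sample P]
7. Porter goes to the warehouse floor with sample A.  [the loading dock: sample C, sample H, sample L | the warehouse floor: sample A, sample J, sample P]
8. Porter goes back to the loading dock alone.  [the loading dock: sample C, sample H, sample L | the warehouse floor: sample A, sample J, sample P]
9. Porter goes to the warehouse floor with sample H.  [the loading dock: sample C, sample L | the warehouse floor: sample A, sample H, sample J, sample P]
10. Porter goes back to the loading dock alone.  [the loading dock: sample C, sample L | the warehouse floor: sample A, sample H, sample J, sample P]
11. Porter goes to the warehouse floor with sample L.  [the loading dock: sample C | the warehouse floor: sample A, sample H, sample J, sample L, sample P]
12. Porter goes back to the loading dock alone.  [the loading dock: sample C | the warehouse floor: sample A, sample H, sample J, sample L, sample P]
13. Porter goes to the warehouse floor with sample C.  [the loading dock: — | the warehouse floor: sample A, sample C, sample H, sample J, sample L, sample P]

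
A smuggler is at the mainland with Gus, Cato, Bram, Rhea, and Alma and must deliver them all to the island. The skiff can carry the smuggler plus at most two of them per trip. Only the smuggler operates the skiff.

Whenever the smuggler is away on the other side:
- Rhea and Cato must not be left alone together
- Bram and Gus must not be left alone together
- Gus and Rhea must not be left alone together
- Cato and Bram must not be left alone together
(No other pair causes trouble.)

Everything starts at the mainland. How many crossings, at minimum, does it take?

Counting alone: the smuggler can take at most 2 across per trip to the island, so moving all 5 needs at least 3 loaded trips out, with a return between consecutive ones — at least 5 crossings.
The plan below uses exactly 5 crossings, so it is optimal:
1. Smuggler goes to the island with Cato and Gus.  [the mainland: Alma, Bram, Rhea | the island: Cato, Gus]
2. Smuggler goes back to the mainland alone.  [the mainland: Alma, Bram, Rhea | the island: Cato, Gus]
3. Smuggler goes to the island with Alma.  [the mainland: Bram, Rhea | the island: Alma, Cato, Gus]
4. Smuggler goes back to the mainland alone.  [the mainland: Bram, Rhea | the island: Alma, Cato, Gus]
5. Smuggler goes to the island with Bram and Rhea.  [the mainland: — | the island: Alma, Bram, Cato, Gus, Rhea]

5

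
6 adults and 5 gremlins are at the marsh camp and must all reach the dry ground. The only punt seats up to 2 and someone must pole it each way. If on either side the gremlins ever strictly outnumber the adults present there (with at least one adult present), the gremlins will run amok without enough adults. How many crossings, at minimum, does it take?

19

Counting alone: each trip to the dry ground takes at most 2 across and each return brings at least 1 back, so after t trips out (and t−1 returns) at most 2t − (t−1) of the 11 are across; that first reaches 11 at t = 10, so at least 19 crossings are needed.
The plan below uses exactly 19 crossings, so it is optimal:
1. 2 gremlins → the dry ground.  (the marsh camp: 6A 3G; the dry ground: 0A 2G)
2. 1 gremlin ← the marsh camp.  (the marsh camp: 6A 4G; the dry ground: 0A 1G)
3. 2 gremlins → the dry ground.  (the marsh camp: 6A 2G; the dry ground: 0A 3G)
4. 1 gremlin ← the marsh camp.  (the marsh camp: 6A 3G; the dry ground: 0A 2G)
5. 2 adults → the dry ground.  (the marsh camp: 4A 3G; the dry ground: 2A 2G)
6. 1 gremlin ← the marsh camp.  (the marsh camp: 4A 4G; the dry ground: 2A 1G)
7. 1 adult and 1 gremlin → the dry ground.  (the marsh camp: 3A 3G; the dry ground: 3A 2G)
8. 1 adult ← the marsh camp.  (the marsh camp: 4A 3G; the dry ground: 2A 2G)
9. 1 adult and 1 gremlin → the dry ground.  (the marsh camp: 3A 2G; the dry ground: 3A 3G)
10. 1 gremlin ← the marsh camp.  (the marsh camp: 3A 3G; the dry ground: 3A 2G)
11. 1 adult and 1 gremlin → the dry ground.  (the marsh camp: 2A 2G; the dry ground: 4A 3G)
12. 1 adult ← the marsh camp.  (the marsh camp: 3A 2G; the dry ground: 3A 3G)
13. 1 adult and 1 gremlin → the dry ground.  (the marsh camp: 2A 1G; the dry ground: 4A 4G)
14. 1 gremlin ← the marsh camp.  (the marsh camp: 2A 2G; the dry ground: 4A 3G)
15. 1 adult and 1 gremlin → the dry ground.  (the marsh camp: 1A 1G; the dry ground: 5A 4G)
16. 1 adult ← the marsh camp.  (the marsh camp: 2A 1G; the dry ground: 4A 4G)
17. 1 adult and 1 gremlin → the dry ground.  (the marsh camp: 1A 0G; the dry ground: 5A 5G)
18. 1 gremlin ← the marsh camp.  (the marsh camp: 1A 1G; the dry ground: 5A 4G)
19. 1 adult and 1 gremlin → the dry ground.  (the marsh camp: 0A 0G; the dry ground: 6A 5G)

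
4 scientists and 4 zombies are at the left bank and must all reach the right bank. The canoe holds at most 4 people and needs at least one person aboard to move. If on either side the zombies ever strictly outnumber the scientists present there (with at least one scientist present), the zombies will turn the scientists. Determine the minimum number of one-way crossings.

5

Counting alone: each trip to the right bank takes at most 4 across and each return brings at least 1 back, so after t trips out (and t−1 returns) at most 4t − (t−1) of the 8 are across; that first reaches 8 at t = 3, so at least 5 crossings are needed.
The plan below uses exactly 5 crossings, so it is optimal:
1. 2 zombies → the right bank.  (the left bank: 4S 2Z; the right bank: 0S 2Z)
2. 1 zombie ← the left bank.  (the left bank: 4S 3Z; the right bank: 0S 1Z)
3. 4 scientists → the right bank.  (the left bank: 0S 3Z; the right bank: 4S 1Z)
4. 1 zombie ← the left bank.  (the left bank: 0S 4Z; the right bank: 4S 0Z)
5. 4 zombies → the right bank.  (the left bank: 0S 0Z; the right bank: 4S 4Z)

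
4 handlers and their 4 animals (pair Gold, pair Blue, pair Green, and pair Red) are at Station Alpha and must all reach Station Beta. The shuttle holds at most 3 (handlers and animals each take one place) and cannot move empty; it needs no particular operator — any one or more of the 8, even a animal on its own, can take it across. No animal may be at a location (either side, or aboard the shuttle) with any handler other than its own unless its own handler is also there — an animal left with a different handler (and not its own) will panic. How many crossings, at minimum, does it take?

Counting alone: each trip to Station Beta takes at most 3 across and each return brings at least 1 back, so after t trips out (and t−1 returns) at most 3t − (t−1) of the 8 are across; that first reaches 8 at t = 4, so at least 7 crossings are needed.
The safety rule pushes this higher. Following every safe sequence of crossings, the most of the 8 that can be at Station Beta as the shuttle arrives there on crossing 7 is 7 — never all 8.
So no plan with fewer than 9 crossings exists, and this one achieves 9:
1. animal Gold and handler Gold cross → Station Beta.
2. handler Gold crosses ← Station Alpha.
3. animal Blue, handler Blue, and handler Gold cross → Station Beta.
4. animal Gold and handler Gold cross ← Station Alpha.
5. handler Gold, handler Green, and handler Red cross → Station Beta.
6. animal Blue crosses ← Station Alpha.
7. animal Blue and animal Gold cross → Station Beta.
8. animal Gold crosses ← Station Alpha.
9. animal Gold, animal Green, and animal Red cross → Station Beta.

9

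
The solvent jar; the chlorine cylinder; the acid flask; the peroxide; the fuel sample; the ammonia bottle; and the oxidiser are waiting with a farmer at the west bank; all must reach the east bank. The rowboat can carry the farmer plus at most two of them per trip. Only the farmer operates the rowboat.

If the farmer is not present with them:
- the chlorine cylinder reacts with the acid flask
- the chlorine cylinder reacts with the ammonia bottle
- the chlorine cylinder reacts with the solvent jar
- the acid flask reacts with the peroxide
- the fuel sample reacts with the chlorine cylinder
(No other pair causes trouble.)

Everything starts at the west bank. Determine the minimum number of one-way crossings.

Counting alone: the farmer can take at most 2 across per trip to the east bank, so moving all 7 needs at least 4 loaded trips out, with a return between consecutive ones — at least 7 crossings.
The safety rule pushes this higher. Following every safe sequence of crossings, the most of the 7 that can be at the east bank as the rowboat arrives there on crossing 7 is 6 — never all 7.
So no plan with fewer than 9 crossings exists, and this one achieves 9:
1. Farmer goes to the east bank with the acid flask and the chlorine cylinder.
2. Farmer goes back to the west bank with the chlorine cylinder.
3. Farmer goes to the east bank with the chlorine cylinder and the solvent jar.
4. Farmer goes back to the west bank with the chlorine cylinder.
5. Farmer goes to the east bank with the chlorine cylinder and the fuel sample.
6. Farmer goes back to the west bank with the chlorine cylinder.
7. Farmer goes to the east bank with the ammonia bottle and the oxidiser.
8. Farmer goes back to the west bank alone.
9. Farmer goes to the east bank with the chlorine cylinder and the peroxide.

9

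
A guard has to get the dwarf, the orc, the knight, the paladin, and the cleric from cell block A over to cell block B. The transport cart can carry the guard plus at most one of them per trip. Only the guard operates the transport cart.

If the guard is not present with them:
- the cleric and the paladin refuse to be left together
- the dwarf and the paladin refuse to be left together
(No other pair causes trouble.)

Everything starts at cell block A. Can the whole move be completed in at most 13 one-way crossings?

Yes — this plan uses 11 crossings (≤ 13):
1. Guard goes to cell block B with the paladin.  [cell block A: the cleric, the dwarf, the knight, the orc | cell block B: the paladin]
2. Guard goes back to cell block A alone.  [cell block A: the cleric, the dwarf, the knight, the orc | cell block B: the paladin]
3. Guard goes to cell block B with the dwarf.  [cell block A: the cleric, the knight, the orc | cell block B: the dwarf, the paladin]
4. Guard goes back to cell block A with the paladin.  [cell block A: the cleric, the knight, the orc, the paladin | cell block B: the dwarf]
5. Guard goes to cell block B with the cleric.  [cell block A: the knight, the orc, the paladin | cell block B: the cleric, the dwarf]
6. Guard goes back to cell block A alone.  [cell block A: the knight, the orc, the paladin | cell block B: the cleric, the dwarf]
7. Guard goes to cell block B with the orc.  [cell block A: the knight, the paladin | cell block B: the cleric, the dwarf, the orc]
8. Guard goes back to cell block A alone.  [cell block A: the knight, the paladin | cell block B: the cleric, the dwarf, the orc]
9. Guard goes to cell block B with the knight.  [cell block A: the paladin | cell block B: the cleric, the dwarf, the knight, the orc]
10. Guard goes back to cell block A alone.  [cell block A: the paladin | cell block B: the cleric, the dwarf, the knight, the orc]
11. Guard goes to cell block B with the paladin.  [cell block A: — | cell block B: the cleric, the dwarf, the knight, the orc, the paladin]

Yes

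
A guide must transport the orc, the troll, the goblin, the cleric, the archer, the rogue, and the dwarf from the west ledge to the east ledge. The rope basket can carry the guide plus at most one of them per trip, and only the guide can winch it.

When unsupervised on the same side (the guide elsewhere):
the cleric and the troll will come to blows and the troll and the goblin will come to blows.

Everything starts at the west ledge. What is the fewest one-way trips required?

15

Counting alone: the guide can take at most 1 across per trip to the east ledge, so moving all 7 needs at least 7 loaded trips out, with a return between consecutive ones — at least 13 crossings.
The safety rule pushes this higher. Following every safe sequence of crossings, the most of the 7 that can be at the east ledge as the rope basket arrives there on crossing 13 is 6 — never all 7.
So no plan with fewer than 15 crossings exists, and this one achieves 15:
1. Guide goes to the east ledge with the troll.  [the west ledge: the archer, the cleric, the dwarf, the goblin, the orc, the rogue | the east ledge: the troll]
2. Guide goes back to the west ledge alone.  [the west ledge: the archer, the cleric, the dwarf, the goblin, the orc, the rogue | the east ledge: the troll]
3. Guide goes to the east ledge with the orc.  [the west ledge: the archer, the cleric, the dwarf, the goblin, the rogue | the east ledge: the orc, the troll]
4. Guide goes back to the west ledge alone.  [the west ledge: the archer, the cleric, the dwarf, the goblin, the rogue | the east ledge: the orc, the troll]
5. Guide goes to the east ledge with the goblin.  [the west ledge: the archer, the cleric, the dwarf, the rogue | the east ledge: the goblin, the orc, the troll]
6. Guide goes back to the west ledge with the troll.  [the west ledge: the archer, the cleric, the dwarf, the rogue, the troll | the east ledge: the goblin, the orc]
7. Guide goes to the east ledge with the cleric.  [the west ledge: the archer, the dwarf, the rogue, the troll | the east ledge: the cleric, the goblin, the orc]
8. Guide goes back to the west ledge alone.  [the west ledge: the archer, the dwarf, the rogue, the troll | the east ledge: the cleric, the goblin, the orc]
9. Guide goes to the east ledge with the archer.  [the west ledge: the dwarf, the rogue, the troll | the east ledge: the archer, the cleric, the goblin, the orc]
10. Guide goes back to the west ledge alone.  [the west ledge: the dwarf, the rogue, the troll | the east ledge: the archer, the cleric, the goblin, the orc]
11. Guide goes to the east ledge with the rogue.  [the west ledge: the dwarf, the troll | the east ledge: the archer, the cleric, the goblin, the orc, the rogue]
12. Guide goes back to the west ledge alone.  [the west ledge: the dwarf, the troll | the east ledge: the archer, the cleric, the goblin, the orc, the rogue]
13. Guide goes to the east ledge with the dwarf.  [the west ledge: the troll | the east ledge: the archer, the cleric, the dwarf, the goblin, the orc, the rogue]
14. Guide goes back to the west ledge alone.  [the west ledge: the troll | the east ledge: the archer, the cleric, the dwarf, the goblin, the orc, the rogue]
15. Guide goes to the east ledge with the troll.  [the west ledge: — | the east ledge: the archer, the cleric, the dwarf, the goblin, the orc, the rogue, the troll]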